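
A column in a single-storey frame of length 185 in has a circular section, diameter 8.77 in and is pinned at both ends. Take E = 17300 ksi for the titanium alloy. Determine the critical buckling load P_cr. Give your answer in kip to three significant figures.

P_cr ≈ 1450 kip

I = πd⁴/64 = π×8.77⁴/64 = 290.4 in⁴
Effective length L_e = K·L = 1 × 185 = 185.0 in
P_cr = π²EI / L_e² = π² × 17300×10³ × 290.4 / 185.0² = 1.449×10^6 lb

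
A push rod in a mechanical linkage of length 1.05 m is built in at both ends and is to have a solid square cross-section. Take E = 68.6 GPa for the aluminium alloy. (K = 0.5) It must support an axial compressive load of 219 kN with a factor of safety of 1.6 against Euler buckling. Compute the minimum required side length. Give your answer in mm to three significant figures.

Required P_cr = n·P = 1.6 × 219 = 350.4 kN
L_e = K·L = 0.5 × 1.05 = 0.5250 m
Required I = P_cr·L_e²/(π²E) = 3.504×10^5 × 0.5250² / (π² × 6.86×10^10) = 1.426×10^-7 m⁴
I_req = 1.426×10^5 mm⁴
Solid square: I = a⁴/12  ⇒  a = (12I)^(1/4) = (12×1.426×10^5)^(1/4) = 36.2 mm

a ≈ 36.2 mm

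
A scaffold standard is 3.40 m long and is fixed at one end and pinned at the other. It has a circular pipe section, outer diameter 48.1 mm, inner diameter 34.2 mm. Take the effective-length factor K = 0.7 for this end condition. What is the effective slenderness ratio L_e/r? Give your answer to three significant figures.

λ ≈ 161

d_o = 48.1 mm, d_i = 34.2 mm
I = π(d_o⁴ − d_i⁴)/64 = π(48.1⁴ − 34.20⁴)/64 = 1.956×10^5 mm⁴
A = 898.5 mm²;  r_min = √(I/A) = √(1.956×10^5/898.5) = 14.75 mm
L_e = K·L = 0.7 × 3.40 m = 2.380 m = 2380.0 mm
λ = L_e / r_min = 2380.0 / 14.75 = 161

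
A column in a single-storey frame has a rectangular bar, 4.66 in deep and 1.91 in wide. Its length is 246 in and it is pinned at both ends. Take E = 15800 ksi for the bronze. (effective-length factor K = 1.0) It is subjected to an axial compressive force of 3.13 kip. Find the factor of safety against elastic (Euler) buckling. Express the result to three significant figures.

n ≈ 2.23

Buckling occurs about the weak axis: I_min = h·b³/12 with b = 1.91 in (the shorter side).
I_min = 4.66×1.91³/12 = 2.706 in⁴
Effective length L_e = K·L = 1 × 246 = 246.0 in
P_cr = π²EI / L_e² = π² × 15800×10³ × 2.706 / 246.0² = 6.973×10^3 lb
Factor of safety n = P_cr / P = 6.9725 / 3.13 = 2.23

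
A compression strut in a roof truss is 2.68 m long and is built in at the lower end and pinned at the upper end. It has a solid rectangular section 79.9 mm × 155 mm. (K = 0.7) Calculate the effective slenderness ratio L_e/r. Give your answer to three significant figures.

For a rectangle r_min = b/√12 = 79.9/√12 = 23.07 mm
L_e = K·L = 0.7 × 2.68 m = 1.876 m = 1876.0 mm
λ = L_e / r_min = 1876.0 / 23.07 = 81.3

λ ≈ 81.3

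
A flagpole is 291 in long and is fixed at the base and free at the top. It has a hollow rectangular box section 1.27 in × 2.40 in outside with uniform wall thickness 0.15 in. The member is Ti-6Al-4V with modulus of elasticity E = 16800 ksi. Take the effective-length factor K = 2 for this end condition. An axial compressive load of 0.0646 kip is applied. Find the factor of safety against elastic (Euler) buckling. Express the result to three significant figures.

n ≈ 1.89

Inner dimensions: h_i = 2.40 − 2×0.15 = 2.100 in, b_i = 1.27 − 2×0.15 = 0.9700 in
Weak-axis I_min = (h_o·b_o³ − h_i·b_i³)/12 with b_o = 1.27, b_i = 0.9700 in (shorter outer/inner sides).
I_min = (2.40×1.27³ − 2.100×0.9700³)/12 = 0.2500 in⁴
Effective length L_e = K·L = 2 × 291 = 582.0 in
P_cr = π²EI / L_e² = π² × 16800×10³ × 0.2500 / 582.0² = 122.4 lb
Factor of safety n = P_cr / P = 0.12236 / 0.0646 = 1.89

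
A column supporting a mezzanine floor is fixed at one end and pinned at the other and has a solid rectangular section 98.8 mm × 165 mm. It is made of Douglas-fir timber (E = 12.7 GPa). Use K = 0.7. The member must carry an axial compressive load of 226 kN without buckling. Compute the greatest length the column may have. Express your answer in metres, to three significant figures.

Buckling occurs about the weak axis: I_min = h·b³/12 with b = 98.8 mm (the shorter side).
I_min = 165×98.8³/12 = 1.326×10^7 mm⁴
I = 1.326×10^-5 m⁴
At the buckling limit P_cr = P = 2.260×10^5 N
From P_cr = π²EI/(K·L)²:  L = (1/K)·√(π²EI/P_cr) = (1/0.7)·√(π²×1.27×10^10×1.326×10^-5/2.260×10^5)
L = 3.87 m

L_max ≈ 3.87 m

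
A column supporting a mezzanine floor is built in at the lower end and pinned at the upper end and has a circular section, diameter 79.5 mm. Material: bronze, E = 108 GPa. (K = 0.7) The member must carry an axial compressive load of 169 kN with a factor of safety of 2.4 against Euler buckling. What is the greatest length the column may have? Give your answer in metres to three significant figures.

I = πd⁴/64 = π×79.5⁴/64 = 1.961×10^6 mm⁴
I = 1.961×10^-6 m⁴
Required critical load P_cr = n·P = 2.4 × 169 = 405.6 kN = 4.056×10^5 N
From P_cr = π²EI/(K·L)²:  L = (1/K)·√(π²EI/P_cr) = (1/0.7)·√(π²×1.08×10^11×1.961×10^-6/4.056×10^5)
L = 3.24 m

L_max ≈ 3.24 m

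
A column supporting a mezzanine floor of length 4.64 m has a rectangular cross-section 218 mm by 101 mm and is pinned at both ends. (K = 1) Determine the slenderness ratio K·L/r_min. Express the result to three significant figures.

For a rectangle r_min = b/√12 = 101/√12 = 29.16 mm
L_e = K·L = 1 × 4.64 m = 4.640 m = 4640.0 mm
λ = L_e / r_min = 4640.0 / 29.16 = 159

λ ≈ 159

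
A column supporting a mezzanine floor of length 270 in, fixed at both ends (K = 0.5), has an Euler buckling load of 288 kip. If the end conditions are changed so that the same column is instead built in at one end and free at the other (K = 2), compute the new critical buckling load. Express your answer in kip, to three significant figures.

P_cr ∝ 1/K², so P_cr,new = P_cr,old × (K_old/K_new)² = 288 × (0.5/2)²
= 288 × 0.06250 = 18.0 kip

P_cr ≈ 18.0 kip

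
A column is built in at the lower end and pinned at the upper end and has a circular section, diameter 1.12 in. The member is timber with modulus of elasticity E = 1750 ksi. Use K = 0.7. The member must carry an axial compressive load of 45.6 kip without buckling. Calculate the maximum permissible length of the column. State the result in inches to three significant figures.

L_max ≈ 7.73 in

I = πd⁴/64 = π×1.12⁴/64 = 7.724×10^-2 in⁴
At the buckling limit P_cr = P = 4.560×10^4 lb
From P_cr = π²EI/(K·L)²:  L = (1/K)·√(π²EI/P_cr) = (1/0.7)·√(π²×1.75×10^6×7.724×10^-2/4.560×10^4)
L = 7.73 in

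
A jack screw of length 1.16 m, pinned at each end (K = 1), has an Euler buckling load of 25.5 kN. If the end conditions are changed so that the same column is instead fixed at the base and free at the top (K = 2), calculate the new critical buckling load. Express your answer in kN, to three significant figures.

P_cr ∝ 1/K², so P_cr,new = P_cr,old × (K_old/K_new)² = 25.5 × (1/2)²
= 25.5 × 0.2500 = 6.38 kN

P_cr ≈ 6.38 kN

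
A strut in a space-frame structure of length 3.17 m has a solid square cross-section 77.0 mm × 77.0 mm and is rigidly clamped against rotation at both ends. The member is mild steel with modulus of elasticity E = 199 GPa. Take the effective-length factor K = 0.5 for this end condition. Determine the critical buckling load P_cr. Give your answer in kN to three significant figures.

I = a⁴/12 = 77.0⁴/12 = 2.929×10^6 mm⁴
I = 2.929×10^6 mm⁴ = 2.929×10^-6 m⁴
Effective length L_e = K·L = 0.5 × 3.17 = 1.585 m
P_cr = π²EI / L_e² = π² × 199×10⁹ × 2.929×10^-6 / 1.585² = 2.290×10^6 N

P_cr ≈ 2290 kN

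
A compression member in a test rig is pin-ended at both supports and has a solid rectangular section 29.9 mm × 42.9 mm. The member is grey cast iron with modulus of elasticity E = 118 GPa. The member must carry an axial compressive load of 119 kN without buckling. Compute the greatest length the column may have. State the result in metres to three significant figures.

L_max ≈ 0.967 m

Buckling occurs about the weak axis: I_min = h·b³/12 with b = 29.9 mm (the shorter side).
I_min = 42.9×29.9³/12 = 9.556×10^4 mm⁴
I = 9.556×10^-8 m⁴
At the buckling limit P_cr = P = 1.190×10^5 N
From P_cr = π²EI/(K·L)²:  L = (1/K)·√(π²EI/P_cr) = (1/1)·√(π²×1.18×10^11×9.556×10^-8/1.190×10^5)
L = 0.967 m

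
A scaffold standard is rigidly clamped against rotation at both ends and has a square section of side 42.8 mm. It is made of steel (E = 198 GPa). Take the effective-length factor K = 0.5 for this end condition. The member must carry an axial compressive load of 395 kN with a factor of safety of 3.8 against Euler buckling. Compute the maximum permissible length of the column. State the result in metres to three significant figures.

I = a⁴/12 = 42.8⁴/12 = 2.796×10^5 mm⁴
I = 2.796×10^-7 m⁴
Required critical load P_cr = n·P = 3.8 × 395 = 1501 kN = 1.501×10^6 N
From P_cr = π²EI/(K·L)²:  L = (1/K)·√(π²EI/P_cr) = (1/0.5)·√(π²×1.98×10^11×2.796×10^-7/1.501×10^6)
L = 1.21 m

L_max ≈ 1.21 m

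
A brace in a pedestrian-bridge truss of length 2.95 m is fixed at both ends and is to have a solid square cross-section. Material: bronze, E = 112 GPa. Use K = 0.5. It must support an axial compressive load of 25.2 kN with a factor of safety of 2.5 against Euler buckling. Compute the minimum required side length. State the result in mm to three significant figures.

a ≈ 34.9 mm

Required P_cr = n·P = 2.5 × 25.2 = 63.00 kN
L_e = K·L = 0.5 × 2.95 = 1.475 m
Required I = P_cr·L_e²/(π²E) = 6.300×10^4 × 1.475² / (π² × 1.12×10^11) = 1.240×10^-7 m⁴
I_req = 1.240×10^5 mm⁴
Solid square: I = a⁴/12  ⇒  a = (12I)^(1/4) = (12×1.240×10^5)^(1/4) = 34.9 mm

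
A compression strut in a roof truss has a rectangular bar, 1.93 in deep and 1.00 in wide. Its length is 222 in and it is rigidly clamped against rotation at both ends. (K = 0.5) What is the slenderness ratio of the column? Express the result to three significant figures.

For a rectangle r_min = b/√12 = 1.00/√12 = 0.2887 in
L_e = K·L = 0.5 × 222 = 111.0 in
λ = L_e / r_min = 111.00 / 0.2887 = 385

λ ≈ 385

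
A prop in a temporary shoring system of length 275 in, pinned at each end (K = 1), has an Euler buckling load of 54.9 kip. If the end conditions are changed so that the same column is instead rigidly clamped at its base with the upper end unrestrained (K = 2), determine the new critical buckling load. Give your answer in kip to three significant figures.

P_cr ∝ 1/K², so P_cr,new = P_cr,old × (K_old/K_new)² = 54.9 × (1/2)²
= 54.9 × 0.2500 = 13.7 kip

P_cr ≈ 13.7 kip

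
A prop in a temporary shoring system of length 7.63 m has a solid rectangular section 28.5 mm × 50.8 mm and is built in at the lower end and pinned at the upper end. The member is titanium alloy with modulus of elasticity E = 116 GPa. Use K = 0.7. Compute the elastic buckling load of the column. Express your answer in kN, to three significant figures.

P_cr ≈ 3.93 kN

Buckling occurs about the weak axis: I_min = h·b³/12 with b = 28.5 mm (the shorter side).
I_min = 50.8×28.5³/12 = 9.800×10^4 mm⁴
I = 9.800×10^4 mm⁴ = 9.800×10^-8 m⁴
Effective length L_e = K·L = 0.7 × 7.63 = 5.341 m
P_cr = π²EI / L_e² = π² × 116×10⁹ × 9.800×10^-8 / 5.341² = 3.933×10^3 N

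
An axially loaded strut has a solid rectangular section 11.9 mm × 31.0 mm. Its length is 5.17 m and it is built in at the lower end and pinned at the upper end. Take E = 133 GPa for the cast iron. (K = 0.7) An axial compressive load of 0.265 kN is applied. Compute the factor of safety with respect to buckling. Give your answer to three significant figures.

n ≈ 1.65

Buckling occurs about the weak axis: I_min = h·b³/12 with b = 11.9 mm (the shorter side).
I_min = 31.0×11.9³/12 = 4.353×10^3 mm⁴
I = 4.353×10^3 mm⁴ = 4.353×10^-9 m⁴
Effective length L_e = K·L = 0.7 × 5.17 = 3.619 m
P_cr = π²EI / L_e² = π² × 133×10⁹ × 4.353×10^-9 / 3.619² = 436.3 N
Factor of safety n = P_cr / P = 0.43631 / 0.265 = 1.65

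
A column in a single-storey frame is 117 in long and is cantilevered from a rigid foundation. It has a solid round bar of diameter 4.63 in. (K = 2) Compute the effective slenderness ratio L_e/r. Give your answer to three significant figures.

For a solid circle r = d/4 = 4.63/4 = 1.158 in
L_e = K·L = 2 × 117 = 234.0 in
λ = L_e / r_min = 234.00 / 1.158 = 202

λ ≈ 202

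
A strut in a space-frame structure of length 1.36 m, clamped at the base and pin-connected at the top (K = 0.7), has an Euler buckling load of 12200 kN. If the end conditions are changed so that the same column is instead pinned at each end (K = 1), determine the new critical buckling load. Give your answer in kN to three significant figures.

P_cr ∝ 1/K², so P_cr,new = P_cr,old × (K_old/K_new)² = 12200 × (0.7/1)²
= 12200 × 0.4900 = 5980 kN

P_cr ≈ 5980 kN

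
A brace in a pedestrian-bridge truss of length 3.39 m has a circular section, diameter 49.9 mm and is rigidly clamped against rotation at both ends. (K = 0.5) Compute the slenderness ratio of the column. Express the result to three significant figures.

I = πd⁴/64 = π×49.9⁴/64 = 3.043×10^5 mm⁴
A = 1.956×10^3 mm²;  r_min = √(I/A) = √(3.043×10^5/1.956×10^3) = 12.48 mm
L_e = K·L = 0.5 × 3.39 m = 1.695 m = 1695.0 mm
λ = L_e / r_min = 1695.0 / 12.48 = 136

λ ≈ 136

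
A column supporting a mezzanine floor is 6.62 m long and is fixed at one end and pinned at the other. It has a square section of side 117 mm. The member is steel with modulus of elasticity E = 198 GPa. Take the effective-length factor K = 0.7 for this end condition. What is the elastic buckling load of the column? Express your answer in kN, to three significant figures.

I = a⁴/12 = 117⁴/12 = 1.562×10^7 mm⁴
I = 1.562×10^7 mm⁴ = 1.562×10^-5 m⁴
Effective length L_e = K·L = 0.7 × 6.62 = 4.634 m
P_cr = π²EI / L_e² = π² × 198×10⁹ × 1.562×10^-5 / 4.634² = 1.421×10^6 N

P_cr ≈ 1420 kN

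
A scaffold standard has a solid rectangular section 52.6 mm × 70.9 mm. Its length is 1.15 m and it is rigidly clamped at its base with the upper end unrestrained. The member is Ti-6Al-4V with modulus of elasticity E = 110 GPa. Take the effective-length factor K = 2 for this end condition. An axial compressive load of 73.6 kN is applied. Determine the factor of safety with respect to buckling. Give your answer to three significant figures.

n ≈ 2.40

Buckling occurs about the weak axis: I_min = h·b³/12 with b = 52.6 mm (the shorter side).
I_min = 70.9×52.6³/12 = 8.598×10^5 mm⁴
I = 8.598×10^5 mm⁴ = 8.598×10^-7 m⁴
Effective length L_e = K·L = 2 × 1.15 = 2.300 m
P_cr = π²EI / L_e² = π² × 110×10⁹ × 8.598×10^-7 / 2.300² = 1.765×10^5 N
Factor of safety n = P_cr / P = 176.47 / 73.6 = 2.40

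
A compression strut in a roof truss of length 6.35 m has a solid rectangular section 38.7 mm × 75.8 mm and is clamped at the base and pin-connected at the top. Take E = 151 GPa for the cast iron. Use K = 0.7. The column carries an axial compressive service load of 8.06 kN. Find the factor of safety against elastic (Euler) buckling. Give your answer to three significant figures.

n ≈ 3.43

Buckling occurs about the weak axis: I_min = h·b³/12 with b = 38.7 mm (the shorter side).
I_min = 75.8×38.7³/12 = 3.661×10^5 mm⁴
I = 3.661×10^5 mm⁴ = 3.661×10^-7 m⁴
Effective length L_e = K·L = 0.7 × 6.35 = 4.445 m
P_cr = π²EI / L_e² = π² × 151×10⁹ × 3.661×10^-7 / 4.445² = 2.762×10^4 N
Factor of safety n = P_cr / P = 27.616 / 8.06 = 3.43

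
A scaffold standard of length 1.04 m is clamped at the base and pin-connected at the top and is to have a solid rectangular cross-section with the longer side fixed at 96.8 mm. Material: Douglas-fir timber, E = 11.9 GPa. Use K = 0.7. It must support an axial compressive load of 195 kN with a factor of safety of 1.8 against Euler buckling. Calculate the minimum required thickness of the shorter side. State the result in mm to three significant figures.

Required P_cr = n·P = 1.8 × 195 = 351.0 kN
L_e = K·L = 0.7 × 1.04 = 0.7280 m
Required I = P_cr·L_e²/(π²E) = 3.510×10^5 × 0.7280² / (π² × 1.19×10^10) = 1.584×10^-6 m⁴
I_req = 1.584×10^6 mm⁴
Rectangle, weak axis: I_min = h·b³/12 with h = 96.8 mm fixed  ⇒  b = (12I/h)^(1/3) = 58.1 mm

b ≈ 58.1 mm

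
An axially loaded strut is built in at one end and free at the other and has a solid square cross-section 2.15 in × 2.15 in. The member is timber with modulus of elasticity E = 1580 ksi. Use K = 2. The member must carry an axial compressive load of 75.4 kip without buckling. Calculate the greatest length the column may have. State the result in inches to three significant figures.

I = a⁴/12 = 2.15⁴/12 = 1.781 in⁴
At the buckling limit P_cr = P = 7.540×10^4 lb
From P_cr = π²EI/(K·L)²:  L = (1/K)·√(π²EI/P_cr) = (1/2)·√(π²×1.58×10^6×1.781/7.540×10^4)
L = 9.60 in

L_max ≈ 9.60 in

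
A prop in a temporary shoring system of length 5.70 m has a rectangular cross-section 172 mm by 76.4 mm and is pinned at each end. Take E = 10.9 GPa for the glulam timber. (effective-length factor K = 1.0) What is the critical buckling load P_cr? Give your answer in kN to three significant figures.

Buckling occurs about the weak axis: I_min = h·b³/12 with b = 76.4 mm (the shorter side).
I_min = 172×76.4³/12 = 6.392×10^6 mm⁴
I = 6.392×10^6 mm⁴ = 6.392×10^-6 m⁴
Effective length L_e = K·L = 1 × 5.70 = 5.700 m
P_cr = π²EI / L_e² = π² × 10.9×10⁹ × 6.392×10^-6 / 5.700² = 2.116×10^4 N

P_cr ≈ 21.2 kN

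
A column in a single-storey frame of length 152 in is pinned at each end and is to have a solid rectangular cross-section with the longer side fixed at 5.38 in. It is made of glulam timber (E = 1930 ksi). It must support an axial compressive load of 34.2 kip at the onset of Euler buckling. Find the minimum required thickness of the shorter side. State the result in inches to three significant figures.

L_e = K·L = 1 × 152 = 152.0 in
Required I = P_cr·L_e²/(π²E) = 3.420×10^4 × 152.0² / (π² × 1.93×10^6) = 41.48 in⁴
Rectangle, weak axis: I_min = h·b³/12 with h = 5.38 in fixed  ⇒  b = (12I/h)^(1/3) = 4.52 in

b ≈ 4.52 in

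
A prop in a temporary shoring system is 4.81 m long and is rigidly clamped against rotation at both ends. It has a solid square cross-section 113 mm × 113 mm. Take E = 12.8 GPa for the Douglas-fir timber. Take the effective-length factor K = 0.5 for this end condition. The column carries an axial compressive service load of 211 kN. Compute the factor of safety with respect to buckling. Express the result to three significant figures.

n ≈ 1.41

I = a⁴/12 = 113⁴/12 = 1.359×10^7 mm⁴
I = 1.359×10^7 mm⁴ = 1.359×10^-5 m⁴
Effective length L_e = K·L = 0.5 × 4.81 = 2.405 m
P_cr = π²EI / L_e² = π² × 12.8×10⁹ × 1.359×10^-5 / 2.405² = 2.968×10^5 N
Factor of safety n = P_cr / P = 296.76 / 211 = 1.41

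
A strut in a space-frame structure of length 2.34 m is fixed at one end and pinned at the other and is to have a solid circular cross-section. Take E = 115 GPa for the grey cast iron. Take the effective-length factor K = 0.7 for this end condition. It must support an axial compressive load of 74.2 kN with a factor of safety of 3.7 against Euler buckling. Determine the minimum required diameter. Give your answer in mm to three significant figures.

Required P_cr = n·P = 3.7 × 74.2 = 274.5 kN
L_e = K·L = 0.7 × 2.34 = 1.638 m
Required I = P_cr·L_e²/(π²E) = 2.745×10^5 × 1.638² / (π² × 1.15×10^11) = 6.490×10^-7 m⁴
I_req = 6.490×10^5 mm⁴
Solid circle: I = πd⁴/64  ⇒  d = (64I/π)^(1/4) = (64×6.490×10^5/π)^(1/4) = 60.3 mm

d ≈ 60.3 mm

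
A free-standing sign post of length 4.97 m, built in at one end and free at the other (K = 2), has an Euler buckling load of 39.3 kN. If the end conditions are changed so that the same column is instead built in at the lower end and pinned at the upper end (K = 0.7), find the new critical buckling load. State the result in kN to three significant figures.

P_cr ≈ 321 kN

P_cr ∝ 1/K², so P_cr,new = P_cr,old × (K_old/K_new)² = 39.3 × (2/0.7)²
= 39.3 × 8.163 = 321 kN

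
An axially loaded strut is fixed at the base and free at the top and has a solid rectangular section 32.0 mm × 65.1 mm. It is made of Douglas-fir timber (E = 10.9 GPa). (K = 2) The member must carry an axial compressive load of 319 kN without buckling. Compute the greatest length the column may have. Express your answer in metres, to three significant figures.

Buckling occurs about the weak axis: I_min = h·b³/12 with b = 32.0 mm (the shorter side).
I_min = 65.1×32.0³/12 = 1.778×10^5 mm⁴
I = 1.778×10^-7 m⁴
At the buckling limit P_cr = P = 3.190×10^5 N
From P_cr = π²EI/(K·L)²:  L = (1/K)·√(π²EI/P_cr) = (1/2)·√(π²×1.09×10^10×1.778×10^-7/3.190×10^5)
L = 0.122 m

L_max ≈ 0.122 m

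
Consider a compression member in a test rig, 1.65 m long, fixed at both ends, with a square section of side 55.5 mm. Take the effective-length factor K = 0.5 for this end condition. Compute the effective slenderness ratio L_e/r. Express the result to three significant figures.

For a square r = a/√12 = 55.5/√12 = 16.02 mm
L_e = K·L = 0.5 × 1.65 m = 0.8250 m = 825.00 mm
λ = L_e / r_min = 825.00 / 16.02 = 51.5

λ ≈ 51.5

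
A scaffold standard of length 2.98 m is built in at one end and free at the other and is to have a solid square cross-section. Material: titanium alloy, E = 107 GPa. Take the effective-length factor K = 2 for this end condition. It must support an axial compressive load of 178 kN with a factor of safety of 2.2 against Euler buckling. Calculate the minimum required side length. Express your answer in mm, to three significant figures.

a ≈ 112 mm

Required P_cr = n·P = 2.2 × 178 = 391.6 kN
L_e = K·L = 2 × 2.98 = 5.960 m
Required I = P_cr·L_e²/(π²E) = 3.916×10^5 × 5.960² / (π² × 1.07×10^11) = 1.317×10^-5 m⁴
I_req = 1.317×10^7 mm⁴
Solid square: I = a⁴/12  ⇒  a = (12I)^(1/4) = (12×1.317×10^7)^(1/4) = 112 mm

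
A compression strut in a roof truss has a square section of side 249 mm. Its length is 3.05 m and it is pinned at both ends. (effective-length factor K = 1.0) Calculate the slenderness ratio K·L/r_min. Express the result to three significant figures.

I = a⁴/12 = 249⁴/12 = 3.203×10^8 mm⁴
A = 6.200×10^4 mm²;  r_min = √(I/A) = √(3.203×10^8/6.200×10^4) = 71.88 mm
L_e = K·L = 1 × 3.05 m = 3.050 m = 3050.0 mm
λ = L_e / r_min = 3050.0 / 71.88 = 42.4

λ ≈ 42.4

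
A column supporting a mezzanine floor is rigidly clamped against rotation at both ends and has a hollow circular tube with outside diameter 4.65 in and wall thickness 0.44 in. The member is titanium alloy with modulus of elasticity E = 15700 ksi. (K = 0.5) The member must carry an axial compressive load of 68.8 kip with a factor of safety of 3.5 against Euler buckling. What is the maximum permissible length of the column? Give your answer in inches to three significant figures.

L_max ≈ 183 in

Inner diameter d_i = 4.65 − 2×0.44 = 3.770 in
I = π(d_o⁴ − d_i⁴)/64 = π(4.65⁴ − 3.770⁴)/64 = 13.03 in⁴
Required critical load P_cr = n·P = 3.5 × 68.8 = 240.8 kip = 2.408×10^5 lb
From P_cr = π²EI/(K·L)²:  L = (1/K)·√(π²EI/P_cr) = (1/0.5)·√(π²×1.57×10^7×13.03/2.408×10^5)
L = 183 in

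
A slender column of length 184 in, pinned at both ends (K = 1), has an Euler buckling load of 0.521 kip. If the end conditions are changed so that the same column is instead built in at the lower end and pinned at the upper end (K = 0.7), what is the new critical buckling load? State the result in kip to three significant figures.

P_cr ∝ 1/K², so P_cr,new = P_cr,old × (K_old/K_new)² = 0.521 × (1/0.7)²
= 0.521 × 2.041 = 1.06 kip

P_cr ≈ 1.06 kip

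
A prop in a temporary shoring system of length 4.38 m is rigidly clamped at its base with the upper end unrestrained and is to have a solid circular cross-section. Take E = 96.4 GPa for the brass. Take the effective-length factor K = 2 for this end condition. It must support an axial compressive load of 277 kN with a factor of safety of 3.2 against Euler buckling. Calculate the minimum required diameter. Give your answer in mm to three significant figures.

Required P_cr = n·P = 3.2 × 277 = 886.4 kN
L_e = K·L = 2 × 4.38 = 8.760 m
Required I = P_cr·L_e²/(π²E) = 8.864×10^5 × 8.760² / (π² × 9.64×10^10) = 7.149×10^-5 m⁴
I_req = 7.149×10^7 mm⁴
Solid circle: I = πd⁴/64  ⇒  d = (64I/π)^(1/4) = (64×7.149×10^7/π)^(1/4) = 195 mm

d ≈ 195 mm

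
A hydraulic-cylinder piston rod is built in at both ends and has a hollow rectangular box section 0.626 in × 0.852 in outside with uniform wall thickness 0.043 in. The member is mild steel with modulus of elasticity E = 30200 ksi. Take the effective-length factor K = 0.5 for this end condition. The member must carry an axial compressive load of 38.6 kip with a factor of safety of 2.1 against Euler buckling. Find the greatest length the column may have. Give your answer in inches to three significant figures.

Inner dimensions: h_i = 0.852 − 2×0.043 = 0.7660 in, b_i = 0.626 − 2×0.043 = 0.5400 in
Weak-axis I_min = (h_o·b_o³ − h_i·b_i³)/12 with b_o = 0.626, b_i = 0.5400 in (shorter outer/inner sides).
I_min = (0.852×0.626³ − 0.7660×0.5400³)/12 = 7.366×10^-3 in⁴
Required critical load P_cr = n·P = 2.1 × 38.6 = 81.06 kip = 8.106×10^4 lb
From P_cr = π²EI/(K·L)²:  L = (1/K)·√(π²EI/P_cr) = (1/0.5)·√(π²×3.02×10^7×7.366×10^-3/8.106×10^4)
L = 10.4 in

L_max ≈ 10.4 in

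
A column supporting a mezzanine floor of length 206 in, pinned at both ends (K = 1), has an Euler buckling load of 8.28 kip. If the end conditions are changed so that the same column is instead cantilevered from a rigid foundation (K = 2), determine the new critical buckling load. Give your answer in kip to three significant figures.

P_cr ≈ 2.07 kip

P_cr ∝ 1/K², so P_cr,new = P_cr,old × (K_old/K_new)² = 8.28 × (1/2)²
= 8.28 × 0.2500 = 2.07 kip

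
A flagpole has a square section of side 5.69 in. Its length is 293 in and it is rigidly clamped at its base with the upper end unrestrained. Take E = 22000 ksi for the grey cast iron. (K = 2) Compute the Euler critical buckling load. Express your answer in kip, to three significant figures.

P_cr ≈ 55.2 kip

I = a⁴/12 = 5.69⁴/12 = 87.35 in⁴
Effective length L_e = K·L = 2 × 293 = 586.0 in
P_cr = π²EI / L_e² = π² × 22000×10³ × 87.35 / 586.0² = 5.523×10^4 lb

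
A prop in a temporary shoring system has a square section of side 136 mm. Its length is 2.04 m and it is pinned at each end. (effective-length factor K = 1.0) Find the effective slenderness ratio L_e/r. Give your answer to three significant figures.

λ ≈ 52.0

I = a⁴/12 = 136⁴/12 = 2.851×10^7 mm⁴
A = 1.850×10^4 mm²;  r_min = √(I/A) = √(2.851×10^7/1.850×10^4) = 39.26 mm
L_e = K·L = 1 × 2.04 m = 2.040 m = 2040.0 mm
λ = L_e / r_min = 2040.0 / 39.26 = 52.0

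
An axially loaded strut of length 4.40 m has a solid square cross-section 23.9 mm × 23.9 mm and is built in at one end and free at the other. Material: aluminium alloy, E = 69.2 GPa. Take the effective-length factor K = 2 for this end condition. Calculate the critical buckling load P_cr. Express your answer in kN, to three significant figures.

I = a⁴/12 = 23.9⁴/12 = 2.719×10^4 mm⁴
I = 2.719×10^4 mm⁴ = 2.719×10^-8 m⁴
Effective length L_e = K·L = 2 × 4.40 = 8.800 m
P_cr = π²EI / L_e² = π² × 69.2×10⁹ × 2.719×10^-8 / 8.800² = 239.8 N

P_cr ≈ 0.240 kN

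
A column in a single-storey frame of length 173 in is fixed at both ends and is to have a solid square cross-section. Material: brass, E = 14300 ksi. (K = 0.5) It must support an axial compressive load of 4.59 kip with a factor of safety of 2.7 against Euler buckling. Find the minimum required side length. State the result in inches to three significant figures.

a ≈ 1.68 in

Required P_cr = n·P = 2.7 × 4.59 = 12.39 kip
L_e = K·L = 0.5 × 173 = 86.50 in
Required I = P_cr·L_e²/(π²E) = 1.239×10^4 × 86.50² / (π² × 1.43×10^7) = 0.6570 in⁴
Solid square: I = a⁴/12  ⇒  a = (12I)^(1/4) = (12×0.6570)^(1/4) = 1.68 in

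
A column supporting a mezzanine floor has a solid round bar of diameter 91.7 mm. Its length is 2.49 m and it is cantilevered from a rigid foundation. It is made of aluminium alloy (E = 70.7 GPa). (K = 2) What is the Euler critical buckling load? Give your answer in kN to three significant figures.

P_cr ≈ 97.7 kN

I = πd⁴/64 = π×91.7⁴/64 = 3.471×10^6 mm⁴
I = 3.471×10^6 mm⁴ = 3.471×10^-6 m⁴
Effective length L_e = K·L = 2 × 2.49 = 4.980 m
P_cr = π²EI / L_e² = π² × 70.7×10⁹ × 3.471×10^-6 / 4.980² = 9.766×10^4 N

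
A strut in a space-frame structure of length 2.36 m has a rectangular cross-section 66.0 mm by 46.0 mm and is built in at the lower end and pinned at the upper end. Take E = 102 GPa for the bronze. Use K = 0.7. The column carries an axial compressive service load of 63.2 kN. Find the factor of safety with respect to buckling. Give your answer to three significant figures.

Buckling occurs about the weak axis: I_min = h·b³/12 with b = 46.0 mm (the shorter side).
I_min = 66.0×46.0³/12 = 5.353×10^5 mm⁴
I = 5.353×10^5 mm⁴ = 5.353×10^-7 m⁴
Effective length L_e = K·L = 0.7 × 2.36 = 1.652 m
P_cr = π²EI / L_e² = π² × 102×10⁹ × 5.353×10^-7 / 1.652² = 1.975×10^5 N
Factor of safety n = P_cr / P = 197.48 / 63.2 = 3.12

n ≈ 3.12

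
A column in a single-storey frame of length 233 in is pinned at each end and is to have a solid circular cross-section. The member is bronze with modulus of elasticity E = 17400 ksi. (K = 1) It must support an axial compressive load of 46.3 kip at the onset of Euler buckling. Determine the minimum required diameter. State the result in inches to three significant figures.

L_e = K·L = 1 × 233 = 233.0 in
Required I = P_cr·L_e²/(π²E) = 4.630×10^4 × 233.0² / (π² × 1.74×10^7) = 14.64 in⁴
Solid circle: I = πd⁴/64  ⇒  d = (64I/π)^(1/4) = (64×14.64/π)^(1/4) = 4.16 in

d ≈ 4.16 in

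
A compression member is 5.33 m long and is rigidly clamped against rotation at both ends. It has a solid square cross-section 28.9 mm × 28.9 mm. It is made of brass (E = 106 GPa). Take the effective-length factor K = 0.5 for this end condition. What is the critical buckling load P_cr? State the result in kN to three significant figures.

P_cr ≈ 8.56 kN

I = a⁴/12 = 28.9⁴/12 = 5.813×10^4 mm⁴
I = 5.813×10^4 mm⁴ = 5.813×10^-8 m⁴
Effective length L_e = K·L = 0.5 × 5.33 = 2.665 m
P_cr = π²EI / L_e² = π² × 106×10⁹ × 5.813×10^-8 / 2.665² = 8.563×10^3 N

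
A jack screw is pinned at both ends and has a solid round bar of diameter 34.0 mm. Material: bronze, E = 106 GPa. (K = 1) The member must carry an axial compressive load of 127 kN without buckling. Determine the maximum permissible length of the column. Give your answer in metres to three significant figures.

I = πd⁴/64 = π×34.0⁴/64 = 6.560×10^4 mm⁴
I = 6.560×10^-8 m⁴
At the buckling limit P_cr = P = 1.270×10^5 N
From P_cr = π²EI/(K·L)²:  L = (1/K)·√(π²EI/P_cr) = (1/1)·√(π²×1.06×10^11×6.560×10^-8/1.270×10^5)
L = 0.735 m

L_max ≈ 0.735 m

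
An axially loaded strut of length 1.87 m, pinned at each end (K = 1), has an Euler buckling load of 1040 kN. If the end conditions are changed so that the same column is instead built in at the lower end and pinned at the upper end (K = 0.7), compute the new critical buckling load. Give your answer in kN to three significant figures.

P_cr ≈ 2120 kN

P_cr ∝ 1/K², so P_cr,new = P_cr,old × (K_old/K_new)² = 1040 × (1/0.7)²
= 1040 × 2.041 = 2120 kN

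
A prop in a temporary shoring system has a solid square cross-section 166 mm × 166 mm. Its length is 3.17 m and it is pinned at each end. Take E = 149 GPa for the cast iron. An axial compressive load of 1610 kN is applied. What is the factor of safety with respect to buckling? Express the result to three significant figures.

I = a⁴/12 = 166⁴/12 = 6.328×10^7 mm⁴
I = 6.328×10^7 mm⁴ = 6.328×10^-5 m⁴
Effective length L_e = K·L = 1 × 3.17 = 3.170 m
P_cr = π²EI / L_e² = π² × 149×10⁹ × 6.328×10^-5 / 3.170² = 9.260×10^6 N
Factor of safety n = P_cr / P = 9260.2 / 1610 = 5.75

n ≈ 5.75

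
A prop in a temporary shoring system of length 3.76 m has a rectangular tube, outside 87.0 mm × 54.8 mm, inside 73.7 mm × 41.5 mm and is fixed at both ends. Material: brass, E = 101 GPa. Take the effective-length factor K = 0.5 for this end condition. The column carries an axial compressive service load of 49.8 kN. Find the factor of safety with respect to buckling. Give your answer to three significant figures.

n ≈ 4.27

Weak-axis I_min = (h_o·b_o³ − h_i·b_i³)/12 with b_o = 54.8, b_i = 41.50 mm (shorter outer/inner sides).
I_min = (87.0×54.8³ − 73.70×41.50³)/12 = 7.541×10^5 mm⁴
I = 7.541×10^5 mm⁴ = 7.541×10^-7 m⁴
Effective length L_e = K·L = 0.5 × 3.76 = 1.880 m
P_cr = π²EI / L_e² = π² × 101×10⁹ × 7.541×10^-7 / 1.880² = 2.127×10^5 N
Factor of safety n = P_cr / P = 212.70 / 49.8 = 4.27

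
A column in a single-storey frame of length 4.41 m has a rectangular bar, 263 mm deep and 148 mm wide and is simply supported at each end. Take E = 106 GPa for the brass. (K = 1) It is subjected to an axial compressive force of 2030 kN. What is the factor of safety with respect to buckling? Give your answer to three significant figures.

n ≈ 1.88

Buckling occurs about the weak axis: I_min = h·b³/12 with b = 148 mm (the shorter side).
I_min = 263×148³/12 = 7.105×10^7 mm⁴
I = 7.105×10^7 mm⁴ = 7.105×10^-5 m⁴
Effective length L_e = K·L = 1 × 4.41 = 4.410 m
P_cr = π²EI / L_e² = π² × 106×10⁹ × 7.105×10^-5 / 4.410² = 3.822×10^6 N
Factor of safety n = P_cr / P = 3822.0 / 2030 = 1.88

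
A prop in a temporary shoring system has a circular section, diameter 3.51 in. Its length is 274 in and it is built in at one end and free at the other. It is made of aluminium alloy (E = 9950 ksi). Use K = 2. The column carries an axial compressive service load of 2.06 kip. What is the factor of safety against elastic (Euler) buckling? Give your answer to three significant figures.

I = πd⁴/64 = π×3.51⁴/64 = 7.451 in⁴
Effective length L_e = K·L = 2 × 274 = 548.0 in
P_cr = π²EI / L_e² = π² × 9950×10³ × 7.451 / 548.0² = 2.436×10^3 lb
Factor of safety n = P_cr / P = 2.4365 / 2.06 = 1.18

n ≈ 1.18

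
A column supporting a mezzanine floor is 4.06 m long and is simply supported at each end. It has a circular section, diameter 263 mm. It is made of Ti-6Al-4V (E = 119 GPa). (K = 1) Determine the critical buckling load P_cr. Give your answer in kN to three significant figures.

I = πd⁴/64 = π×263⁴/64 = 2.349×10^8 mm⁴
I = 2.349×10^8 mm⁴ = 2.349×10^-4 m⁴
Effective length L_e = K·L = 1 × 4.06 = 4.060 m
P_cr = π²EI / L_e² = π² × 119×10⁹ × 2.349×10^-4 / 4.060² = 1.673×10^7 N

P_cr ≈ 16700 kN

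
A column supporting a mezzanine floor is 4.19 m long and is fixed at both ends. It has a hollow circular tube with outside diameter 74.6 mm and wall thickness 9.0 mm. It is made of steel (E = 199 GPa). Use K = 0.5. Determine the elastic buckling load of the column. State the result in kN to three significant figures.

P_cr ≈ 455 kN

Inner diameter d_i = 74.6 − 2×9.0 = 56.60 mm
I = π(d_o⁴ − d_i⁴)/64 = π(74.6⁴ − 56.60⁴)/64 = 1.017×10^6 mm⁴
I = 1.017×10^6 mm⁴ = 1.017×10^-6 m⁴
Effective length L_e = K·L = 0.5 × 4.19 = 2.095 m
P_cr = π²EI / L_e² = π² × 199×10⁹ × 1.017×10^-6 / 2.095² = 4.549×10^5 N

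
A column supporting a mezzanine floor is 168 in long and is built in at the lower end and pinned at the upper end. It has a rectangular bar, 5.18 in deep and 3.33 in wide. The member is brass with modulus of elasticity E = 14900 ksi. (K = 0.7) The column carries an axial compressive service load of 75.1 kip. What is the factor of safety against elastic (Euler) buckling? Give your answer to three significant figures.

Buckling occurs about the weak axis: I_min = h·b³/12 with b = 3.33 in (the shorter side).
I_min = 5.18×3.33³/12 = 15.94 in⁴
Effective length L_e = K·L = 0.7 × 168 = 117.6 in
P_cr = π²EI / L_e² = π² × 14900×10³ × 15.94 / 117.6² = 1.695×10^5 lb
Factor of safety n = P_cr / P = 169.49 / 75.1 = 2.26

n ≈ 2.26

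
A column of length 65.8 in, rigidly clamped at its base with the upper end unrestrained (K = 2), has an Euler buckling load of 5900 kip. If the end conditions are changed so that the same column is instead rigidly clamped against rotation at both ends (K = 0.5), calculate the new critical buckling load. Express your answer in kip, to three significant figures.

P_cr ≈ 94400 kip

P_cr ∝ 1/K², so P_cr,new = P_cr,old × (K_old/K_new)² = 5900 × (2/0.5)²
= 5900 × 16.00 = 94400 kip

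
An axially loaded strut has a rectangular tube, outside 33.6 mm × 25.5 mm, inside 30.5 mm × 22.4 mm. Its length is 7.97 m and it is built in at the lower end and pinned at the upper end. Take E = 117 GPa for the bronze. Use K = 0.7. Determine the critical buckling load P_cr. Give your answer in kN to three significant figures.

Weak-axis I_min = (h_o·b_o³ − h_i·b_i³)/12 with b_o = 25.5, b_i = 22.40 mm (shorter outer/inner sides).
I_min = (33.6×25.5³ − 30.50×22.40³)/12 = 1.786×10^4 mm⁴
I = 1.786×10^4 mm⁴ = 1.786×10^-8 m⁴
Effective length L_e = K·L = 0.7 × 7.97 = 5.579 m
P_cr = π²EI / L_e² = π² × 117×10⁹ × 1.786×10^-8 / 5.579² = 662.6 N

P_cr ≈ 0.663 kN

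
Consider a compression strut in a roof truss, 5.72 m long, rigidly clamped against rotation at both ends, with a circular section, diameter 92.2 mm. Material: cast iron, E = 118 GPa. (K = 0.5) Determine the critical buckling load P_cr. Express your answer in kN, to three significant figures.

I = πd⁴/64 = π×92.2⁴/64 = 3.547×10^6 mm⁴
I = 3.547×10^6 mm⁴ = 3.547×10^-6 m⁴
Effective length L_e = K·L = 0.5 × 5.72 = 2.860 m
P_cr = π²EI / L_e² = π² × 118×10⁹ × 3.547×10^-6 / 2.860² = 5.051×10^5 N

P_cr ≈ 505 kN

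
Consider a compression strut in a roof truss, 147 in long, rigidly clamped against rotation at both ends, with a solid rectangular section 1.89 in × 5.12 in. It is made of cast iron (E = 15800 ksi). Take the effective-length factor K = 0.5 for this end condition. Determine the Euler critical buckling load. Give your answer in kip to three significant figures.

Buckling occurs about the weak axis: I_min = h·b³/12 with b = 1.89 in (the shorter side).
I_min = 5.12×1.89³/12 = 2.881 in⁴
Effective length L_e = K·L = 0.5 × 147 = 73.50 in
P_cr = π²EI / L_e² = π² × 15800×10³ × 2.881 / 73.50² = 8.315×10^4 lb

P_cr ≈ 83.1 kip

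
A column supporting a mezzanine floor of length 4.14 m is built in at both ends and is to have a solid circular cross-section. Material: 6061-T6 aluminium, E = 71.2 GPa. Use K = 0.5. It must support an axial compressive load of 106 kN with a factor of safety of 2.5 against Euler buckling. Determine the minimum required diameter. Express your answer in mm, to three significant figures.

d ≈ 75.7 mm

Required P_cr = n·P = 2.5 × 106 = 265.0 kN
L_e = K·L = 0.5 × 4.14 = 2.070 m
Required I = P_cr·L_e²/(π²E) = 2.650×10^5 × 2.070² / (π² × 7.12×10^10) = 1.616×10^-6 m⁴
I_req = 1.616×10^6 mm⁴
Solid circle: I = πd⁴/64  ⇒  d = (64I/π)^(1/4) = (64×1.616×10^6/π)^(1/4) = 75.7 mm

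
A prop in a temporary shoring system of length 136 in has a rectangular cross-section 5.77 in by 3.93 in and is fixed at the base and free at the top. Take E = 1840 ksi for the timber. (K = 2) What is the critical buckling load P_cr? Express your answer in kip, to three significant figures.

P_cr ≈ 7.16 kip

Buckling occurs about the weak axis: I_min = h·b³/12 with b = 3.93 in (the shorter side).
I_min = 5.77×3.93³/12 = 29.19 in⁴
Effective length L_e = K·L = 2 × 136 = 272.0 in
P_cr = π²EI / L_e² = π² × 1840×10³ × 29.19 / 272.0² = 7.164×10^3 lb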